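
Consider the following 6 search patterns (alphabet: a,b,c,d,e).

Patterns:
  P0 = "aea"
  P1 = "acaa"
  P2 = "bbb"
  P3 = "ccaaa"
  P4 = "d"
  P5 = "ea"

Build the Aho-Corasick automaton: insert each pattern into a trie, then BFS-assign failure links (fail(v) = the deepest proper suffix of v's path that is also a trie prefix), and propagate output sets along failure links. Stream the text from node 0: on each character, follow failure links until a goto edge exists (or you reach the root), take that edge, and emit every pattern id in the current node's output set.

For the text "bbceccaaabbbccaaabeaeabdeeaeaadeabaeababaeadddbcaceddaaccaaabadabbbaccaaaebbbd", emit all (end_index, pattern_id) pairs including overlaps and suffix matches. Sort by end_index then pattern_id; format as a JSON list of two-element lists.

Build:
Trie nodes:
  n0 'ε': a→1 b→7 c→10 d→15 e→16
  n1 'a': c→4 e→2
  n2 'ae': a→3
  n3 'aea': ·  [P0 ends]
  n4 'ac': a→5
  n5 'aca': a→6
  n6 'acaa': ·  [P1 ends]
  n7 'b': b→8
  n8 'bb': b→9
  n9 'bbb': ·  [P2 ends]
  n10 'c': c→11
  n11 'cc': a→12
  n12 'cca': a→13
  n13 'ccaa': a→14
  n14 'ccaaa': ·  [P3 ends]
  n15 'd': ·  [P4 ends]
  n16 'e': a→17
  n17 'ea': ·  [P5 ends]

Failure links (BFS by depth):
  fail(1) 'a': from fail(0)=0 chase 'a': 0 ⇒ 0;  out=∅∪out(0)=∅
  fail(7) 'b': from fail(0)=0 chase 'b': 0 ⇒ 0;  out=∅∪out(0)=∅
  fail(10) 'c': from fail(0)=0 chase 'c': 0 ⇒ 0;  out=∅∪out(0)=∅
  fail(15) 'd': from fail(0)=0 chase 'd': 0 ⇒ 0;  out={4}∪out(0)={4}
  fail(16) 'e': from fail(0)=0 chase 'e': 0 ⇒ 0;  out=∅∪out(0)=∅
  fail(2) 'ae': from fail(1)=0 chase 'e': 0 ⇒ 16;  out=∅∪out(16)=∅
  fail(4) 'ac': from fail(1)=0 chase 'c': 0 ⇒ 10;  out=∅∪out(10)=∅
  fail(8) 'bb': from fail(7)=0 chase 'b': 0 ⇒ 7;  out=∅∪out(7)=∅
  fail(11) 'cc': from fail(10)=0 chase 'c': 0 ⇒ 10;  out=∅∪out(10)=∅
  fail(17) 'ea': from fail(16)=0 chase 'a': 0 ⇒ 1;  out={5}∪out(1)={5}
  fail(3) 'aea': from fail(2)=16 chase 'a': 16 ⇒ 17;  out={0}∪out(17)={0,5}
  fail(5) 'aca': from fail(4)=10 chase 'a': 10→0 ⇒ 1;  out=∅∪out(1)=∅
  fail(9) 'bbb': from fail(8)=7 chase 'b': 7 ⇒ 8;  out={2}∪out(8)={2}
  fail(12) 'cca': from fail(11)=10 chase 'a': 10→0 ⇒ 1;  out=∅∪out(1)=∅
  fail(6) 'acaa': from fail(5)=1 chase 'a': 1→0 ⇒ 1;  out={1}∪out(1)={1}
  fail(13) 'ccaa': from fail(12)=1 chase 'a': 1→0 ⇒ 1;  out=∅∪out(1)=∅
  fail(14) 'ccaaa': from fail(13)=1 chase 'a': 1→0 ⇒ 1;  out={3}∪out(1)={3}

Text stream:
i=0 'b': node 0→7
i=1 'b': node 7→8
i=2 'c': node 8→10 (fail-walked)
i=3 'e': node 10→16 (fail-walked)
i=4 'c': node 16→10 (fail-walked)
i=5 'c': node 10→11
i=6 'a': node 11→12
i=7 'a': node 12→13
i=8 'a': node 13→14  emit P3@[4:8]
i=9 'b': node 14→7 (fail-walked)
i=10 'b': node 7→8
i=11 'b': node 8→9  emit P2@[9:11]
i=12 'c': node 9→10 (fail-walked)
i=13 'c': node 10→11
i=14 'a': node 11→12
i=15 'a': node 12→13
i=16 'a': node 13→14  emit P3@[12:16]
i=17 'b': node 14→7 (fail-walked)
i=18 'e': node 7→16 (fail-walked)
i=19 'a': node 16→17  emit P5@[18:19]
i=20 'e': node 17→2 (fail-walked)
i=21 'a': node 2→3  emit P0@[19:21],P5@[20:21]
i=22 'b': node 3→7 (fail-walked)
i=23 'd': node 7→15 (fail-walked)  emit P4@[23:23]
i=24 'e': node 15→16 (fail-walked)
i=25 'e': node 16→16 (fail-walked)
i=26 'a': node 16→17  emit P5@[25:26]
i=27 'e': node 17→2 (fail-walked)
i=28 'a': node 2→3  emit P0@[26:28],P5@[27:28]
i=29 'a': node 3→1 (fail-walked)
i=30 'd': node 1→15 (fail-walked)  emit P4@[30:30]
i=31 'e': node 15→16 (fail-walked)
i=32 'a': node 16→17  emit P5@[31:32]
i=33 'b': node 17→7 (fail-walked)
i=34 'a': node 7→1 (fail-walked)
i=35 'e': node 1→2
i=36 'a': node 2→3  emit P0@[34:36],P5@[35:36]
i=37 'b': node 3→7 (fail-walked)
i=38 'a': node 7→1 (fail-walked)
i=39 'b': node 1→7 (fail-walked)
i=40 'a': node 7→1 (fail-walked)
i=41 'e': node 1→2
i=42 'a': node 2→3  emit P0@[40:42],P5@[41:42]
i=43 'd': node 3→15 (fail-walked)  emit P4@[43:43]
i=44 'd': node 15→15 (fail-walked)  emit P4@[44:44]
i=45 'd': node 15→15 (fail-walked)  emit P4@[45:45]
i=46 'b': node 15→7 (fail-walked)
i=47 'c': node 7→10 (fail-walked)
i=48 'a': node 10→1 (fail-walked)
i=49 'c': node 1→4
i=50 'e': node 4→16 (fail-walked)
i=51 'd': node 16→15 (fail-walked)  emit P4@[51:51]
i=52 'd': node 15→15 (fail-walked)  emit P4@[52:52]
i=53 'a': node 15→1 (fail-walked)
i=54 'a': node 1→1 (fail-walked)
i=55 'c': node 1→4
i=56 'c': node 4→11 (fail-walked)
i=57 'a': node 11→12
i=58 'a': node 12→13
i=59 'a': node 13→14  emit P3@[55:59]
i=60 'b': node 14→7 (fail-walked)
i=61 'a': node 7→1 (fail-walked)
i=62 'd': node 1→15 (fail-walked)  emit P4@[62:62]
i=63 'a': node 15→1 (fail-walked)
i=64 'b': node 1→7 (fail-walked)
i=65 'b': node 7→8
i=66 'b': node 8→9  emit P2@[64:66]
i=67 'a': node 9→1 (fail-walked)
i=68 'c': node 1→4
i=69 'c': node 4→11 (fail-walked)
i=70 'a': node 11→12
i=71 'a': node 12→13
i=72 'a': node 13→14  emit P3@[68:72]
i=73 'e': node 14→2 (fail-walked)
i=74 'b': node 2→7 (fail-walked)
i=75 'b': node 7→8
i=76 'b': node 8→9  emit P2@[74:76]
i=77 'd': node 9→15 (fail-walked)  emit P4@[77:77]

Result: [[8,3],[11,2],[16,3],[19,5],[21,0],[21,5],[23,4],[26,5],[28,0],[28,5],[30,4],[32,5],[36,0],[36,5],[42,0],[42,5],[43,4],[44,4],[45,4],[51,4],[52,4],[59,3],[62,4],[66,2],[72,3],[76,2],[77,4]]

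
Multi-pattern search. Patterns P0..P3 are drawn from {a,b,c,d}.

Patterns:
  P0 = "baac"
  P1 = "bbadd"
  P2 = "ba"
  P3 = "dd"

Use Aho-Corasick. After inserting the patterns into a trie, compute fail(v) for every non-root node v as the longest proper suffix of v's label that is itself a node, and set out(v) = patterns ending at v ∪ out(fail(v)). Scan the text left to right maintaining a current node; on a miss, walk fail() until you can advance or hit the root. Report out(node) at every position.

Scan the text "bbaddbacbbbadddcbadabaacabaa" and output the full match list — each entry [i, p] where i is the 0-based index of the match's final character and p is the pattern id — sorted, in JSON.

Build automaton:
Trie nodes:
  n0 'ε': b→1 d→9
  n1 'b': a→2 b→5
  n2 'ba': a→3  ←P2
  n3 'baa': c→4
  n4 'baac': ·  ←P0
  n5 'bb': a→6
  n6 'bba': d→7
  n7 'bbad': d→8
  n8 'bbadd': ·  ←P1
  n9 'd': d→10
  n10 'dd': ·  ←P3

BFS fail/out derivation:
  fail(1) 'b': from fail(0)=0 chase 'b': 0 ⇒ 0;  out=∅∪out(0)=∅
  fail(9) 'd': from fail(0)=0 chase 'd': 0 ⇒ 0;  out=∅∪out(0)=∅
  fail(2) 'ba': from fail(1)=0 chase 'a': 0 ⇒ 0;  out={2}∪out(0)={2}
  fail(5) 'bb': from fail(1)=0 chase 'b': 0 ⇒ 1;  out=∅∪out(1)=∅
  fail(10) 'dd': from fail(9)=0 chase 'd': 0 ⇒ 9;  out={3}∪out(9)={3}
  fail(3) 'baa': from fail(2)=0 chase 'a': 0 ⇒ 0;  out=∅∪out(0)=∅
  fail(6) 'bba': from fail(5)=1 chase 'a': 1 ⇒ 2;  out=∅∪out(2)={2}
  fail(4) 'baac': from fail(3)=0 chase 'c': 0 ⇒ 0;  out={0}∪out(0)={0}
  fail(7) 'bbad': from fail(6)=2 chase 'd': 2→0 ⇒ 9;  out=∅∪out(9)=∅
  fail(8) 'bbadd': from fail(7)=9 chase 'd': 9 ⇒ 10;  out={1}∪out(10)={1,3}

Text stream:
i=0 'b': node 0→1
i=1 'b': node 1→5
i=2 'a': node 5→6  emit P2@[1:2]
i=3 'd': node 6→7
i=4 'd': node 7→8  emit P1@[0:4],P3@[3:4]
i=5 'b': node 8→1 (via fail)
i=6 'a': node 1→2  emit P2@[5:6]
i=7 'c': node 2→0 (via fail)
i=8 'b': node 0→1
i=9 'b': node 1→5
i=10 'b': node 5→5 (via fail)
i=11 'a': node 5→6  emit P2@[10:11]
i=12 'd': node 6→7
i=13 'd': node 7→8  emit P1@[9:13],P3@[12:13]
i=14 'd': node 8→10 (via fail)  emit P3@[13:14]
i=15 'c': node 10→0 (via fail)
i=16 'b': node 0→1
i=17 'a': node 1→2  emit P2@[16:17]
i=18 'd': node 2→9 (via fail)
i=19 'a': node 9→0 (via fail)
i=20 'b': node 0→1
i=21 'a': node 1→2  emit P2@[20:21]
i=22 'a': node 2→3
i=23 'c': node 3→4  emit P0@[20:23]
i=24 'a': node 4→0 (via fail)
i=25 'b': node 0→1
i=26 'a': node 1→2  emit P2@[25:26]
i=27 'a': node 2→3

Result: [[2,2],[4,1],[4,3],[6,2],[11,2],[13,1],[13,3],[14,3],[17,2],[21,2],[23,0],[26,2]]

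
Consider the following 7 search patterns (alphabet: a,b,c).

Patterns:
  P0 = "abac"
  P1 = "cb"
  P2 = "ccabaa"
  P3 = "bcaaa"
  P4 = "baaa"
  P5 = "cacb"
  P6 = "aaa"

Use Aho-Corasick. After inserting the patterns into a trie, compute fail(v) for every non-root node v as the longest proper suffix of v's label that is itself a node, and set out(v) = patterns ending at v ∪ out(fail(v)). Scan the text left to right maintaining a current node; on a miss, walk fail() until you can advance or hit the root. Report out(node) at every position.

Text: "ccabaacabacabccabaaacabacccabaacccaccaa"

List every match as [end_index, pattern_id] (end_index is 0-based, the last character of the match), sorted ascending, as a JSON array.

Construct AC machine:
Trie (insert patterns):
  n0 'ε': a→1 b→12 c→5
  n1 'a': a→23 b→2
  n2 'ab': a→3
  n3 'aba': c→4
  n4 'abac': ·  ←P0
  n5 'c': a→20 b→6 c→7
  n6 'cb': ·  ←P1
  n7 'cc': a→8
  n8 'cca': b→9
  n9 'ccab': a→10
  n10 'ccaba': a→11
  n11 'ccabaa': ·  ←P2
  n12 'b': a→17 c→13
  n13 'bc': a→14
  n14 'bca': a→15
  n15 'bcaa': a→16
  n16 'bcaaa': ·  ←P3
  n17 'ba': a→18
  n18 'baa': a→19
  n19 'baaa': ·  ←P4
  n20 'ca': c→21
  n21 'cac': b→22
  n22 'cacb': ·  ←P5
  n23 'aa': a→24
  n24 'aaa': ·  ←P6

BFS fail/out derivation:
  n1('a'): parent n0 fail=0; on 'a' 0 → fail=0;  out ∅∪∅=∅
  n5('c'): parent n0 fail=0; on 'c' 0 → fail=0;  out ∅∪∅=∅
  n12('b'): parent n0 fail=0; on 'b' 0 → fail=0;  out ∅∪∅=∅
  n2('ab'): parent n1 fail=0; on 'b' 0 → fail=12;  out ∅∪∅=∅
  n6('cb'): parent n5 fail=0; on 'b' 0 → fail=12;  out {1}∪∅={1}
  n7('cc'): parent n5 fail=0; on 'c' 0 → fail=5;  out ∅∪∅=∅
  n13('bc'): parent n12 fail=0; on 'c' 0 → fail=5;  out ∅∪∅=∅
  n17('ba'): parent n12 fail=0; on 'a' 0 → fail=1;  out ∅∪∅=∅
  n20('ca'): parent n5 fail=0; on 'a' 0 → fail=1;  out ∅∪∅=∅
  n23('aa'): parent n1 fail=0; on 'a' 0 → fail=1;  out ∅∪∅=∅
  n3('aba'): parent n2 fail=12; on 'a' 12 → fail=17;  out ∅∪∅=∅
  n8('cca'): parent n7 fail=5; on 'a' 5 → fail=20;  out ∅∪∅=∅
  n14('bca'): parent n13 fail=5; on 'a' 5 → fail=20;  out ∅∪∅=∅
  n18('baa'): parent n17 fail=1; on 'a' 1 → fail=23;  out ∅∪∅=∅
  n21('cac'): parent n20 fail=1; on 'c' 1→0 → fail=5;  out ∅∪∅=∅
  n24('aaa'): parent n23 fail=1; on 'a' 1 → fail=23;  out {6}∪∅={6}
  n4('abac'): parent n3 fail=17; on 'c' 17→1→0 → fail=5;  out {0}∪∅={0}
  n9('ccab'): parent n8 fail=20; on 'b' 20→1 → fail=2;  out ∅∪∅=∅
  n15('bcaa'): parent n14 fail=20; on 'a' 20→1 → fail=23;  out ∅∪∅=∅
  n19('baaa'): parent n18 fail=23; on 'a' 23 → fail=24;  out {4}∪{6}={4,6}
  n22('cacb'): parent n21 fail=5; on 'b' 5 → fail=6;  out {5}∪{1}={1,5}
  n10('ccaba'): parent n9 fail=2; on 'a' 2 → fail=3;  out ∅∪∅=∅
  n16('bcaaa'): parent n15 fail=23; on 'a' 23 → fail=24;  out {3}∪{6}={3,6}
  n11('ccabaa'): parent n10 fail=3; on 'a' 3→17 → fail=18;  out {2}∪∅={2}

Text stream:
i=0 'c': node 0→5
i=1 'c': node 5→7
i=2 'a': node 7→8
i=3 'b': node 8→9
i=4 'a': node 9→10
i=5 'a': node 10→11  ** P2@[0:5]
i=6 'c': node 11→5 ·f
i=7 'a': node 5→20
i=8 'b': node 20→2 ·f
i=9 'a': node 2→3
i=10 'c': node 3→4  ** P0@[7:10]
i=11 'a': node 4→20 ·f
i=12 'b': node 20→2 ·f
i=13 'c': node 2→13 ·f
i=14 'c': node 13→7 ·f
i=15 'a': node 7→8
i=16 'b': node 8→9
i=17 'a': node 9→10
i=18 'a': node 10→11  ** P2@[13:18]
i=19 'a': node 11→19 ·f  ** P4@[16:19],P6@[17:19]
i=20 'c': node 19→5 ·f
i=21 'a': node 5→20
i=22 'b': node 20→2 ·f
i=23 'a': node 2→3
i=24 'c': node 3→4  ** P0@[21:24]
i=25 'c': node 4→7 ·f
i=26 'c': node 7→7 ·f
i=27 'a': node 7→8
i=28 'b': node 8→9
i=29 'a': node 9→10
i=30 'a': node 10→11  ** P2@[25:30]
i=31 'c': node 11→5 ·f
i=32 'c': node 5→7
i=33 'c': node 7→7 ·f
i=34 'a': node 7→8
i=35 'c': node 8→21 ·f
i=36 'c': node 21→7 ·f
i=37 'a': node 7→8
i=38 'a': node 8→23 ·f

Result: [[5,2],[10,0],[18,2],[19,4],[19,6],[24,0],[30,2]]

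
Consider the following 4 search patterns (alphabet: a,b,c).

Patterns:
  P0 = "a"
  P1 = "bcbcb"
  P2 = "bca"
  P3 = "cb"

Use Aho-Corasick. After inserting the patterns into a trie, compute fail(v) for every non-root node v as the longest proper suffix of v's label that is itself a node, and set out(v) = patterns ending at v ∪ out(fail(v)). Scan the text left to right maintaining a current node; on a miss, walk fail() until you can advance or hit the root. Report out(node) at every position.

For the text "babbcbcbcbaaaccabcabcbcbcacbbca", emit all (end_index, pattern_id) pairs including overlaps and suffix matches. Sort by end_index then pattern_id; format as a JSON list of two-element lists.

Build automaton:
Trie (insert patterns):
  n0 'ε': a→1 b→2 c→8
  n1 'a': ·  ←P0
  n2 'b': c→3
  n3 'bc': a→7 b→4
  n4 'bcb': c→5
  n5 'bcbc': b→6
  n6 'bcbcb': ·  ←P1
  n7 'bca': ·  ←P2
  n8 'c': b→9
  n9 'cb': ·  ←P3

BFS fail/out derivation:
  n1('a'): parent n0 fail=0; on 'a' 0 → fail=0;  out {0}∪∅={0}
  n2('b'): parent n0 fail=0; on 'b' 0 → fail=0;  out ∅∪∅=∅
  n8('c'): parent n0 fail=0; on 'c' 0 → fail=0;  out ∅∪∅=∅
  n3('bc'): parent n2 fail=0; on 'c' 0 → fail=8;  out ∅∪∅=∅
  n9('cb'): parent n8 fail=0; on 'b' 0 → fail=2;  out {3}∪∅={3}
  n4('bcb'): parent n3 fail=8; on 'b' 8 → fail=9;  out ∅∪{3}={3}
  n7('bca'): parent n3 fail=8; on 'a' 8→0 → fail=1;  out {2}∪{0}={0,2}
  n5('bcbc'): parent n4 fail=9; on 'c' 9→2 → fail=3;  out ∅∪∅=∅
  n6('bcbcb'): parent n5 fail=3; on 'b' 3 → fail=4;  out {1}∪{3}={1,3}

Run:
i=0 'b': node 0→2
i=1 'a': node 2→1 (via fail)  ** P0@[1:1]
i=2 'b': node 1→2 (via fail)
i=3 'b': node 2→2 (via fail)
i=4 'c': node 2→3
i=5 'b': node 3→4  ** P3@[4:5]
i=6 'c': node 4→5
i=7 'b': node 5→6  ** P1@[3:7],P3@[6:7]
i=8 'c': node 6→5 (via fail)
i=9 'b': node 5→6  ** P1@[5:9],P3@[8:9]
i=10 'a': node 6→1 (via fail)  ** P0@[10:10]
i=11 'a': node 1→1 (via fail)  ** P0@[11:11]
i=12 'a': node 1→1 (via fail)  ** P0@[12:12]
i=13 'c': node 1→8 (via fail)
i=14 'c': node 8→8 (via fail)
i=15 'a': node 8→1 (via fail)  ** P0@[15:15]
i=16 'b': node 1→2 (via fail)
i=17 'c': node 2→3
i=18 'a': node 3→7  ** P0@[18:18],P2@[16:18]
i=19 'b': node 7→2 (via fail)
i=20 'c': node 2→3
i=21 'b': node 3→4  ** P3@[20:21]
i=22 'c': node 4→5
i=23 'b': node 5→6  ** P1@[19:23],P3@[22:23]
i=24 'c': node 6→5 (via fail)
i=25 'a': node 5→7 (via fail)  ** P0@[25:25],P2@[23:25]
i=26 'c': node 7→8 (via fail)
i=27 'b': node 8→9  ** P3@[26:27]
i=28 'b': node 9→2 (via fail)
i=29 'c': node 2→3
i=30 'a': node 3→7  ** P0@[30:30],P2@[28:30]

Result: [[1,0],[5,3],[7,1],[7,3],[9,1],[9,3],[10,0],[11,0],[12,0],[15,0],[18,0],[18,2],[21,3],[23,1],[23,3],[25,0],[25,2],[27,3],[30,0],[30,2]]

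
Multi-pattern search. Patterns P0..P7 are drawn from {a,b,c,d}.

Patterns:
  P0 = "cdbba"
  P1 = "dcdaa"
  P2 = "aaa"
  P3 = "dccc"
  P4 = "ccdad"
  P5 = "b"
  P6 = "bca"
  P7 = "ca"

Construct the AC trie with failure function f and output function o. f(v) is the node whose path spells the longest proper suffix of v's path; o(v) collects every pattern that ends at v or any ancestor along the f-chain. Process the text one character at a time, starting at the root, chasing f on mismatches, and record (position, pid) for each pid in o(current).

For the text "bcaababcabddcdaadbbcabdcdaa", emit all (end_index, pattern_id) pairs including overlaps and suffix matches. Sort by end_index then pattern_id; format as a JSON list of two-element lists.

Construct AC machine:
Trie (insert patterns):
  n0 'ε': a→11 b→20 c→1 d→6
  n1 'c': a→23 c→16 d→2
  n2 'cd': b→3
  n3 'cdb': b→4
  n4 'cdbb': a→5
  n5 'cdbba': ·  ←P0
  n6 'd': c→7
  n7 'dc': c→14 d→8
  n8 'dcd': a→9
  n9 'dcda': a→10
  n10 'dcdaa': ·  ←P1
  n11 'a': a→12
  n12 'aa': a→13
  n13 'aaa': ·  ←P2
  n14 'dcc': c→15
  n15 'dccc': ·  ←P3
  n16 'cc': d→17
  n17 'ccd': a→18
  n18 'ccda': d→19
  n19 'ccdad': ·  ←P4
  n20 'b': c→21  ←P5
  n21 'bc': a→22
  n22 'bca': ·  ←P6
  n23 'ca': ·  ←P7

Failure links (BFS by depth):
  n1('c'): parent n0 fail=0; on 'c' 0 → fail=0;  out ∅∪∅=∅
  n6('d'): parent n0 fail=0; on 'd' 0 → fail=0;  out ∅∪∅=∅
  n11('a'): parent n0 fail=0; on 'a' 0 → fail=0;  out ∅∪∅=∅
  n20('b'): parent n0 fail=0; on 'b' 0 → fail=0;  out {5}∪∅={5}
  n2('cd'): parent n1 fail=0; on 'd' 0 → fail=6;  out ∅∪∅=∅
  n7('dc'): parent n6 fail=0; on 'c' 0 → fail=1;  out ∅∪∅=∅
  n12('aa'): parent n11 fail=0; on 'a' 0 → fail=11;  out ∅∪∅=∅
  n16('cc'): parent n1 fail=0; on 'c' 0 → fail=1;  out ∅∪∅=∅
  n21('bc'): parent n20 fail=0; on 'c' 0 → fail=1;  out ∅∪∅=∅
  n23('ca'): parent n1 fail=0; on 'a' 0 → fail=11;  out {7}∪∅={7}
  n3('cdb'): parent n2 fail=6; on 'b' 6→0 → fail=20;  out ∅∪{5}={5}
  n8('dcd'): parent n7 fail=1; on 'd' 1 → fail=2;  out ∅∪∅=∅
  n13('aaa'): parent n12 fail=11; on 'a' 11 → fail=12;  out {2}∪∅={2}
  n14('dcc'): parent n7 fail=1; on 'c' 1 → fail=16;  out ∅∪∅=∅
  n17('ccd'): parent n16 fail=1; on 'd' 1 → fail=2;  out ∅∪∅=∅
  n22('bca'): parent n21 fail=1; on 'a' 1 → fail=23;  out {6}∪{7}={6,7}
  n4('cdbb'): parent n3 fail=20; on 'b' 20→0 → fail=20;  out ∅∪{5}={5}
  n9('dcda'): parent n8 fail=2; on 'a' 2→6→0 → fail=11;  out ∅∪∅=∅
  n15('dccc'): parent n14 fail=16; on 'c' 16→1 → fail=16;  out {3}∪∅={3}
  n18('ccda'): parent n17 fail=2; on 'a' 2→6→0 → fail=11;  out ∅∪∅=∅
  n5('cdbba'): parent n4 fail=20; on 'a' 20→0 → fail=11;  out {0}∪∅={0}
  n10('dcdaa'): parent n9 fail=11; on 'a' 11 → fail=12;  out {1}∪∅={1}
  n19('ccdad'): parent n18 fail=11; on 'd' 11→0 → fail=6;  out {4}∪∅={4}

Scan:
pos 0 'b': at 20  → match P5@[0:0]
pos 1 'c': at 21
pos 2 'a': at 22  → match P6@[0:2],P7@[1:2]
pos 3 'a': at 12 ·f
pos 4 'b': at 20 ·f  → match P5@[4:4]
pos 5 'a': at 11 ·f
pos 6 'b': at 20 ·f  → match P5@[6:6]
pos 7 'c': at 21
pos 8 'a': at 22  → match P6@[6:8],P7@[7:8]
pos 9 'b': at 20 ·f  → match P5@[9:9]
pos 10 'd': at 6 ·f
pos 11 'd': at 6 ·f
pos 12 'c': at 7
pos 13 'd': at 8
pos 14 'a': at 9
pos 15 'a': at 10  → match P1@[11:15]
pos 16 'd': at 6 ·f
pos 17 'b': at 20 ·f  → match P5@[17:17]
pos 18 'b': at 20 ·f  → match P5@[18:18]
pos 19 'c': at 21
pos 20 'a': at 22  → match P6@[18:20],P7@[19:20]
pos 21 'b': at 20 ·f  → match P5@[21:21]
pos 22 'd': at 6 ·f
pos 23 'c': at 7
pos 24 'd': at 8
pos 25 'a': at 9
pos 26 'a': at 10  → match P1@[22:26]

Matches: [[0,5],[2,6],[2,7],[4,5],[6,5],[8,6],[8,7],[9,5],[15,1],[17,5],[18,5],[20,6],[20,7],[21,5],[26,1]]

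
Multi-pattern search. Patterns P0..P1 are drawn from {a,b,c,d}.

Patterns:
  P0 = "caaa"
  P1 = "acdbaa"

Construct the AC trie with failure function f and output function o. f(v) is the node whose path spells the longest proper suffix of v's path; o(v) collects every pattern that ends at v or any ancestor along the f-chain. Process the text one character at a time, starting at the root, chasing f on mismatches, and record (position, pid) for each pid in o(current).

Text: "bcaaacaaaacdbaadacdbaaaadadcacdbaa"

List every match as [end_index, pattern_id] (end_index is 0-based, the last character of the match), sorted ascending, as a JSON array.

Construct AC machine:
Trie (insert patterns):
  0='ε' goto a→5 c→1
  1='c' goto a→2
  2='ca' goto a→3
  3='caa' goto a→4
  4='caaa' goto ·  ←P0
  5='a' goto c→6
  6='ac' goto d→7
  7='acd' goto b→8
  8='acdb' goto a→9
  9='acdba' goto a→10
  10='acdbaa' goto ·  ←P1

Failure links (BFS by depth):
  n1('c'): parent n0 fail=0; on 'c' 0 → fail=0;  out ∅∪∅=∅
  n5('a'): parent n0 fail=0; on 'a' 0 → fail=0;  out ∅∪∅=∅
  n2('ca'): parent n1 fail=0; on 'a' 0 → fail=5;  out ∅∪∅=∅
  n6('ac'): parent n5 fail=0; on 'c' 0 → fail=1;  out ∅∪∅=∅
  n3('caa'): parent n2 fail=5; on 'a' 5→0 → fail=5;  out ∅∪∅=∅
  n7('acd'): parent n6 fail=1; on 'd' 1→0 → fail=0;  out ∅∪∅=∅
  n4('caaa'): parent n3 fail=5; on 'a' 5→0 → fail=5;  out {0}∪∅={0}
  n8('acdb'): parent n7 fail=0; on 'b' 0 → fail=0;  out ∅∪∅=∅
  n9('acdba'): parent n8 fail=0; on 'a' 0 → fail=5;  out ∅∪∅=∅
  n10('acdbaa'): parent n9 fail=5; on 'a' 5→0 → fail=5;  out {1}∪∅={1}

Text stream:
pos 0 'b': at 0
pos 1 'c': at 1
pos 2 'a': at 2
pos 3 'a': at 3
pos 4 'a': at 4  ** P0@[1:4]
pos 5 'c': at 6 (via fail)
pos 6 'a': at 2 (via fail)
pos 7 'a': at 3
pos 8 'a': at 4  ** P0@[5:8]
pos 9 'a': at 5 (via fail)
pos 10 'c': at 6
pos 11 'd': at 7
pos 12 'b': at 8
pos 13 'a': at 9
pos 14 'a': at 10  ** P1@[9:14]
pos 15 'd': at 0 (via fail)
pos 16 'a': at 5
pos 17 'c': at 6
pos 18 'd': at 7
pos 19 'b': at 8
pos 20 'a': at 9
pos 21 'a': at 10  ** P1@[16:21]
pos 22 'a': at 5 (via fail)
pos 23 'a': at 5 (via fail)
pos 24 'd': at 0 (via fail)
pos 25 'a': at 5
pos 26 'd': at 0 (via fail)
pos 27 'c': at 1
pos 28 'a': at 2
pos 29 'c': at 6 (via fail)
pos 30 'd': at 7
pos 31 'b': at 8
pos 32 'a': at 9
pos 33 'a': at 10  ** P1@[28:33]

Matches: [[4,0],[8,0],[14,1],[21,1],[33,1]]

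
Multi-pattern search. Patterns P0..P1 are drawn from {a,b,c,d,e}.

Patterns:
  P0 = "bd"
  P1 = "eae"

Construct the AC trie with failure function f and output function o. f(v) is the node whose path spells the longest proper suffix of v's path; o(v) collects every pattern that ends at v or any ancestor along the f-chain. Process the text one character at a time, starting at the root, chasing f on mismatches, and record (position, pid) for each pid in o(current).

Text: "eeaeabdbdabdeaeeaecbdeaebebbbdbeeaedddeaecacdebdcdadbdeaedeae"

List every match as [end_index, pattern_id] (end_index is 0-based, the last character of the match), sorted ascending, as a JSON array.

Build:
Trie nodes:
  n0 'ε': b→1 e→3
  n1 'b': d→2
  n2 'bd': ·  ←P0
  n3 'e': a→4
  n4 'ea': e→5
  n5 'eae': ·  ←P1

Failure links (BFS by depth):
  fail(1) 'b': from fail(0)=0 chase 'b': 0 ⇒ 0;  out=∅∪out(0)=∅
  fail(3) 'e': from fail(0)=0 chase 'e': 0 ⇒ 0;  out=∅∪out(0)=∅
  fail(2) 'bd': from fail(1)=0 chase 'd': 0 ⇒ 0;  out={0}∪out(0)={0}
  fail(4) 'ea': from fail(3)=0 chase 'a': 0 ⇒ 0;  out=∅∪out(0)=∅
  fail(5) 'eae': from fail(4)=0 chase 'e': 0 ⇒ 3;  out={1}∪out(3)={1}

Text stream:
pos 0 'e': at 3
pos 1 'e': at 3 (via fail)
pos 2 'a': at 4
pos 3 'e': at 5  → match P1@[1:3]
pos 4 'a': at 4 (via fail)
pos 5 'b': at 1 (via fail)
pos 6 'd': at 2  → match P0@[5:6]
pos 7 'b': at 1 (via fail)
pos 8 'd': at 2  → match P0@[7:8]
pos 9 'a': at 0 (via fail)
pos 10 'b': at 1
pos 11 'd': at 2  → match P0@[10:11]
pos 12 'e': at 3 (via fail)
pos 13 'a': at 4
pos 14 'e': at 5  → match P1@[12:14]
pos 15 'e': at 3 (via fail)
pos 16 'a': at 4
pos 17 'e': at 5  → match P1@[15:17]
pos 18 'c': at 0 (via fail)
pos 19 'b': at 1
pos 20 'd': at 2  → match P0@[19:20]
pos 21 'e': at 3 (via fail)
pos 22 'a': at 4
pos 23 'e': at 5  → match P1@[21:23]
pos 24 'b': at 1 (via fail)
pos 25 'e': at 3 (via fail)
pos 26 'b': at 1 (via fail)
pos 27 'b': at 1 (via fail)
pos 28 'b': at 1 (via fail)
pos 29 'd': at 2  → match P0@[28:29]
pos 30 'b': at 1 (via fail)
pos 31 'e': at 3 (via fail)
pos 32 'e': at 3 (via fail)
pos 33 'a': at 4
pos 34 'e': at 5  → match P1@[32:34]
pos 35 'd': at 0 (via fail)
pos 36 'd': at 0
pos 37 'd': at 0
pos 38 'e': at 3
pos 39 'a': at 4
pos 40 'e': at 5  → match P1@[38:40]
pos 41 'c': at 0 (via fail)
pos 42 'a': at 0
pos 43 'c': at 0
pos 44 'd': at 0
pos 45 'e': at 3
pos 46 'b': at 1 (via fail)
pos 47 'd': at 2  → match P0@[46:47]
pos 48 'c': at 0 (via fail)
pos 49 'd': at 0
pos 50 'a': at 0
pos 51 'd': at 0
pos 52 'b': at 1
pos 53 'd': at 2  → match P0@[52:53]
pos 54 'e': at 3 (via fail)
pos 55 'a': at 4
pos 56 'e': at 5  → match P1@[54:56]
pos 57 'd': at 0 (via fail)
pos 58 'e': at 3
pos 59 'a': at 4
pos 60 'e': at 5  → match P1@[58:60]

All matches (sorted): [[3,1],[6,0],[8,0],[11,0],[14,1],[17,1],[20,0],[23,1],[29,0],[34,1],[40,1],[47,0],[53,0],[56,1],[60,1]]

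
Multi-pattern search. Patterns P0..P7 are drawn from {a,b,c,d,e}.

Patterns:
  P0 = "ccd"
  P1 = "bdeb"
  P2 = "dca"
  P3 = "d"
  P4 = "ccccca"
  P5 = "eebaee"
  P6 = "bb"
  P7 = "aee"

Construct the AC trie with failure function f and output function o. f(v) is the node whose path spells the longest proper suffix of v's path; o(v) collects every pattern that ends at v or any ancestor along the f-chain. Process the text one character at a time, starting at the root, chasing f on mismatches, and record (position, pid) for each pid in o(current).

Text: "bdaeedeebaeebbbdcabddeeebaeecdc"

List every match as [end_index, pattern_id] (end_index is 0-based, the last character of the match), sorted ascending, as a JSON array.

Build automaton:
Trie nodes:
  0='ε' goto a→22 b→4 c→1 d→8 e→15
  1='c' goto c→2
  2='cc' goto c→11 d→3
  3='ccd' goto ·  ←P0
  4='b' goto b→21 d→5
  5='bd' goto e→6
  6='bde' goto b→7
  7='bdeb' goto ·  ←P1
  8='d' goto c→9  ←P3
  9='dc' goto a→10
  10='dca' goto ·  ←P2
  11='ccc' goto c→12
  12='cccc' goto c→13
  13='ccccc' goto a→14
  14='ccccca' goto ·  ←P4
  15='e' goto e→16
  16='ee' goto b→17
  17='eeb' goto a→18
  18='eeba' goto e→19
  19='eebae' goto e→20
  20='eebaee' goto ·  ←P5
  21='bb' goto ·  ←P6
  22='a' goto e→23
  23='ae' goto e→24
  24='aee' goto ·  ←P7

Failure links (BFS by depth):
  n1('c'): parent n0 fail=0; on 'c' 0 → fail=0;  out ∅∪∅=∅
  n4('b'): parent n0 fail=0; on 'b' 0 → fail=0;  out ∅∪∅=∅
  n8('d'): parent n0 fail=0; on 'd' 0 → fail=0;  out {3}∪∅={3}
  n15('e'): parent n0 fail=0; on 'e' 0 → fail=0;  out ∅∪∅=∅
  n22('a'): parent n0 fail=0; on 'a' 0 → fail=0;  out ∅∪∅=∅
  n2('cc'): parent n1 fail=0; on 'c' 0 → fail=1;  out ∅∪∅=∅
  n5('bd'): parent n4 fail=0; on 'd' 0 → fail=8;  out ∅∪{3}={3}
  n9('dc'): parent n8 fail=0; on 'c' 0 → fail=1;  out ∅∪∅=∅
  n16('ee'): parent n15 fail=0; on 'e' 0 → fail=15;  out ∅∪∅=∅
  n21('bb'): parent n4 fail=0; on 'b' 0 → fail=4;  out {6}∪∅={6}
  n23('ae'): parent n22 fail=0; on 'e' 0 → fail=15;  out ∅∪∅=∅
  n3('ccd'): parent n2 fail=1; on 'd' 1→0 → fail=8;  out {0}∪{3}={0,3}
  n6('bde'): parent n5 fail=8; on 'e' 8→0 → fail=15;  out ∅∪∅=∅
  n10('dca'): parent n9 fail=1; on 'a' 1→0 → fail=22;  out {2}∪∅={2}
  n11('ccc'): parent n2 fail=1; on 'c' 1 → fail=2;  out ∅∪∅=∅
  n17('eeb'): parent n16 fail=15; on 'b' 15→0 → fail=4;  out ∅∪∅=∅
  n24('aee'): parent n23 fail=15; on 'e' 15 → fail=16;  out {7}∪∅={7}
  n7('bdeb'): parent n6 fail=15; on 'b' 15→0 → fail=4;  out {1}∪∅={1}
  n12('cccc'): parent n11 fail=2; on 'c' 2 → fail=11;  out ∅∪∅=∅
  n18('eeba'): parent n17 fail=4; on 'a' 4→0 → fail=22;  out ∅∪∅=∅
  n13('ccccc'): parent n12 fail=11; on 'c' 11 → fail=12;  out ∅∪∅=∅
  n19('eebae'): parent n18 fail=22; on 'e' 22 → fail=23;  out ∅∪∅=∅
  n14('ccccca'): parent n13 fail=12; on 'a' 12→11→2→1→0 → fail=22;  out {4}∪∅={4}
  n20('eebaee'): parent n19 fail=23; on 'e' 23 → fail=24;  out {5}∪{7}={5,7}

Text stream:
i=0 'b': node 0→4
i=1 'd': node 4→5  ** P3@[1:1]
i=2 'a': node 5→22 (fail-walked)
i=3 'e': node 22→23
i=4 'e': node 23→24  ** P7@[2:4]
i=5 'd': node 24→8 (fail-walked)  ** P3@[5:5]
i=6 'e': node 8→15 (fail-walked)
i=7 'e': node 15→16
i=8 'b': node 16→17
i=9 'a': node 17→18
i=10 'e': node 18→19
i=11 'e': node 19→20  ** P5@[6:11],P7@[9:11]
i=12 'b': node 20→17 (fail-walked)
i=13 'b': node 17→21 (fail-walked)  ** P6@[12:13]
i=14 'b': node 21→21 (fail-walked)  ** P6@[13:14]
i=15 'd': node 21→5 (fail-walked)  ** P3@[15:15]
i=16 'c': node 5→9 (fail-walked)
i=17 'a': node 9→10  ** P2@[15:17]
i=18 'b': node 10→4 (fail-walked)
i=19 'd': node 4→5  ** P3@[19:19]
i=20 'd': node 5→8 (fail-walked)  ** P3@[20:20]
i=21 'e': node 8→15 (fail-walked)
i=22 'e': node 15→16
i=23 'e': node 16→16 (fail-walked)
i=24 'b': node 16→17
i=25 'a': node 17→18
i=26 'e': node 18→19
i=27 'e': node 19→20  ** P5@[22:27],P7@[25:27]
i=28 'c': node 20→1 (fail-walked)
i=29 'd': node 1→8 (fail-walked)  ** P3@[29:29]
i=30 'c': node 8→9

All matches (sorted): [[1,3],[4,7],[5,3],[11,5],[11,7],[13,6],[14,6],[15,3],[17,2],[19,3],[20,3],[27,5],[27,7],[29,3]]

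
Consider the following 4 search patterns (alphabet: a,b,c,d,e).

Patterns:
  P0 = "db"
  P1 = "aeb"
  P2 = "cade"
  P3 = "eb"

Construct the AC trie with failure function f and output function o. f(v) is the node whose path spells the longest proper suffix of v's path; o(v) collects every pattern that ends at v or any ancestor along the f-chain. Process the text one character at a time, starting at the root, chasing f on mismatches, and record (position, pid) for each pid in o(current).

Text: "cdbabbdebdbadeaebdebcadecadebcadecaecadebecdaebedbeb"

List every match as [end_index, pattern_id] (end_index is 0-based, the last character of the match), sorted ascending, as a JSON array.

Construct AC machine:
Trie (insert patterns):
  n0 'ε': a→3 c→6 d→1 e→10
  n1 'd': b→2
  n2 'db': ·  ←P0
  n3 'a': e→4
  n4 'ae': b→5
  n5 'aeb': ·  ←P1
  n6 'c': a→7
  n7 'ca': d→8
  n8 'cad': e→9
  n9 'cade': ·  ←P2
  n10 'e': b→11
  n11 'eb': ·  ←P3

Failure links (BFS by depth):
  n1('d'): parent n0 fail=0; on 'd' 0 → fail=0;  out ∅∪∅=∅
  n3('a'): parent n0 fail=0; on 'a' 0 → fail=0;  out ∅∪∅=∅
  n6('c'): parent n0 fail=0; on 'c' 0 → fail=0;  out ∅∪∅=∅
  n10('e'): parent n0 fail=0; on 'e' 0 → fail=0;  out ∅∪∅=∅
  n2('db'): parent n1 fail=0; on 'b' 0 → fail=0;  out {0}∪∅={0}
  n4('ae'): parent n3 fail=0; on 'e' 0 → fail=10;  out ∅∪∅=∅
  n7('ca'): parent n6 fail=0; on 'a' 0 → fail=3;  out ∅∪∅=∅
  n11('eb'): parent n10 fail=0; on 'b' 0 → fail=0;  out {3}∪∅={3}
  n5('aeb'): parent n4 fail=10; on 'b' 10 → fail=11;  out {1}∪{3}={1,3}
  n8('cad'): parent n7 fail=3; on 'd' 3→0 → fail=1;  out ∅∪∅=∅
  n9('cade'): parent n8 fail=1; on 'e' 1→0 → fail=10;  out {2}∪∅={2}

Text stream:
i=0 'c': node 0→6
i=1 'd': node 6→1 (fail-walked)
i=2 'b': node 1→2  emit P0@[1:2]
i=3 'a': node 2→3 (fail-walked)
i=4 'b': node 3→0 (fail-walked)
i=5 'b': node 0→0
i=6 'd': node 0→1
i=7 'e': node 1→10 (fail-walked)
i=8 'b': node 10→11  emit P3@[7:8]
i=9 'd': node 11→1 (fail-walked)
i=10 'b': node 1→2  emit P0@[9:10]
i=11 'a': node 2→3 (fail-walked)
i=12 'd': node 3→1 (fail-walked)
i=13 'e': node 1→10 (fail-walked)
i=14 'a': node 10→3 (fail-walked)
i=15 'e': node 3→4
i=16 'b': node 4→5  emit P1@[14:16],P3@[15:16]
i=17 'd': node 5→1 (fail-walked)
i=18 'e': node 1→10 (fail-walked)
i=19 'b': node 10→11  emit P3@[18:19]
i=20 'c': node 11→6 (fail-walked)
i=21 'a': node 6→7
i=22 'd': node 7→8
i=23 'e': node 8→9  emit P2@[20:23]
i=24 'c': node 9→6 (fail-walked)
i=25 'a': node 6→7
i=26 'd': node 7→8
i=27 'e': node 8→9  emit P2@[24:27]
i=28 'b': node 9→11 (fail-walked)  emit P3@[27:28]
i=29 'c': node 11→6 (fail-walked)
i=30 'a': node 6→7
i=31 'd': node 7→8
i=32 'e': node 8→9  emit P2@[29:32]
i=33 'c': node 9→6 (fail-walked)
i=34 'a': node 6→7
i=35 'e': node 7→4 (fail-walked)
i=36 'c': node 4→6 (fail-walked)
i=37 'a': node 6→7
i=38 'd': node 7→8
i=39 'e': node 8→9  emit P2@[36:39]
i=40 'b': node 9→11 (fail-walked)  emit P3@[39:40]
i=41 'e': node 11→10 (fail-walked)
i=42 'c': node 10→6 (fail-walked)
i=43 'd': node 6→1 (fail-walked)
i=44 'a': node 1→3 (fail-walked)
i=45 'e': node 3→4
i=46 'b': node 4→5  emit P1@[44:46],P3@[45:46]
i=47 'e': node 5→10 (fail-walked)
i=48 'd': node 10→1 (fail-walked)
i=49 'b': node 1→2  emit P0@[48:49]
i=50 'e': node 2→10 (fail-walked)
i=51 'b': node 10→11  emit P3@[50:51]

Matches: [[2,0],[8,3],[10,0],[16,1],[16,3],[19,3],[23,2],[27,2],[28,3],[32,2],[39,2],[40,3],[46,1],[46,3],[49,0],[51,3]]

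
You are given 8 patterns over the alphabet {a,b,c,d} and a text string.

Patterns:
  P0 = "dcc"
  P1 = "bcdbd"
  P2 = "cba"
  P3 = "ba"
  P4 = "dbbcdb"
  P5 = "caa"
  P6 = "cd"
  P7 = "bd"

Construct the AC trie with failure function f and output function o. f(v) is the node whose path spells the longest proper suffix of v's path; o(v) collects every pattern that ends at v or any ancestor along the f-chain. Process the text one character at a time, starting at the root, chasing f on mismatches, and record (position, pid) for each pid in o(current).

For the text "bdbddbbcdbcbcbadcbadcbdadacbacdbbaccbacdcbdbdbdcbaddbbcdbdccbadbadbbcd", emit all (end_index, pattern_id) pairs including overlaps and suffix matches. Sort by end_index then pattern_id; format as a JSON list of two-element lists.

Build automaton:
Trie nodes:
  n0 'ε': b→4 c→9 d→1
  n1 'd': b→13 c→2
  n2 'dc': c→3
  n3 'dcc': ·  [P0 ends]
  n4 'b': a→12 c→5 d→21
  n5 'bc': d→6
  n6 'bcd': b→7
  n7 'bcdb': d→8
  n8 'bcdbd': ·  [P1 ends]
  n9 'c': a→18 b→10 d→20
  n10 'cb': a→11
  n11 'cba': ·  [P2 ends]
  n12 'ba': ·  [P3 ends]
  n13 'db': b→14
  n14 'dbb': c→15
  n15 'dbbc': d→16
  n16 'dbbcd': b→17
  n17 'dbbcdb': ·  [P4 ends]
  n18 'ca': a→19
  n19 'caa': ·  [P5 ends]
  n20 'cd': ·  [P6 ends]
  n21 'bd': ·  [P7 ends]

Failure links (BFS by depth):
  n1('d'): parent n0 fail=0; on 'd' 0 → fail=0;  out ∅∪∅=∅
  n4('b'): parent n0 fail=0; on 'b' 0 → fail=0;  out ∅∪∅=∅
  n9('c'): parent n0 fail=0; on 'c' 0 → fail=0;  out ∅∪∅=∅
  n2('dc'): parent n1 fail=0; on 'c' 0 → fail=9;  out ∅∪∅=∅
  n5('bc'): parent n4 fail=0; on 'c' 0 → fail=9;  out ∅∪∅=∅
  n10('cb'): parent n9 fail=0; on 'b' 0 → fail=4;  out ∅∪∅=∅
  n12('ba'): parent n4 fail=0; on 'a' 0 → fail=0;  out {3}∪∅={3}
  n13('db'): parent n1 fail=0; on 'b' 0 → fail=4;  out ∅∪∅=∅
  n18('ca'): parent n9 fail=0; on 'a' 0 → fail=0;  out ∅∪∅=∅
  n20('cd'): parent n9 fail=0; on 'd' 0 → fail=1;  out {6}∪∅={6}
  n21('bd'): parent n4 fail=0; on 'd' 0 → fail=1;  out {7}∪∅={7}
  n3('dcc'): parent n2 fail=9; on 'c' 9→0 → fail=9;  out {0}∪∅={0}
  n6('bcd'): parent n5 fail=9; on 'd' 9 → fail=20;  out ∅∪{6}={6}
  n11('cba'): parent n10 fail=4; on 'a' 4 → fail=12;  out {2}∪{3}={2,3}
  n14('dbb'): parent n13 fail=4; on 'b' 4→0 → fail=4;  out ∅∪∅=∅
  n19('caa'): parent n18 fail=0; on 'a' 0 → fail=0;  out {5}∪∅={5}
  n7('bcdb'): parent n6 fail=20; on 'b' 20→1 → fail=13;  out ∅∪∅=∅
  n15('dbbc'): parent n14 fail=4; on 'c' 4 → fail=5;  out ∅∪∅=∅
  n8('bcdbd'): parent n7 fail=13; on 'd' 13→4 → fail=21;  out {1}∪{7}={1,7}
  n16('dbbcd'): parent n15 fail=5; on 'd' 5 → fail=6;  out ∅∪{6}={6}
  n17('dbbcdb'): parent n16 fail=6; on 'b' 6 → fail=7;  out {4}∪∅={4}

Scan:
pos 0 'b': at 4
pos 1 'd': at 21  ** P7@[0:1]
pos 2 'b': at 13 ·f
pos 3 'd': at 21 ·f  ** P7@[2:3]
pos 4 'd': at 1 ·f
pos 5 'b': at 13
pos 6 'b': at 14
pos 7 'c': at 15
pos 8 'd': at 16  ** P6@[7:8]
pos 9 'b': at 17  ** P4@[4:9]
pos 10 'c': at 5 ·f
pos 11 'b': at 10 ·f
pos 12 'c': at 5 ·f
pos 13 'b': at 10 ·f
pos 14 'a': at 11  ** P2@[12:14],P3@[13:14]
pos 15 'd': at 1 ·f
pos 16 'c': at 2
pos 17 'b': at 10 ·f
pos 18 'a': at 11  ** P2@[16:18],P3@[17:18]
pos 19 'd': at 1 ·f
pos 20 'c': at 2
pos 21 'b': at 10 ·f
pos 22 'd': at 21 ·f  ** P7@[21:22]
pos 23 'a': at 0 ·f
pos 24 'd': at 1
pos 25 'a': at 0 ·f
pos 26 'c': at 9
pos 27 'b': at 10
pos 28 'a': at 11  ** P2@[26:28],P3@[27:28]
pos 29 'c': at 9 ·f
pos 30 'd': at 20  ** P6@[29:30]
pos 31 'b': at 13 ·f
pos 32 'b': at 14
pos 33 'a': at 12 ·f  ** P3@[32:33]
pos 34 'c': at 9 ·f
pos 35 'c': at 9 ·f
pos 36 'b': at 10
pos 37 'a': at 11  ** P2@[35:37],P3@[36:37]
pos 38 'c': at 9 ·f
pos 39 'd': at 20  ** P6@[38:39]
pos 40 'c': at 2 ·f
pos 41 'b': at 10 ·f
pos 42 'd': at 21 ·f  ** P7@[41:42]
pos 43 'b': at 13 ·f
pos 44 'd': at 21 ·f  ** P7@[43:44]
pos 45 'b': at 13 ·f
pos 46 'd': at 21 ·f  ** P7@[45:46]
pos 47 'c': at 2 ·f
pos 48 'b': at 10 ·f
pos 49 'a': at 11  ** P2@[47:49],P3@[48:49]
pos 50 'd': at 1 ·f
pos 51 'd': at 1 ·f
pos 52 'b': at 13
pos 53 'b': at 14
pos 54 'c': at 15
pos 55 'd': at 16  ** P6@[54:55]
pos 56 'b': at 17  ** P4@[51:56]
pos 57 'd': at 8 ·f  ** P1@[53:57],P7@[56:57]
pos 58 'c': at 2 ·f
pos 59 'c': at 3  ** P0@[57:59]
pos 60 'b': at 10 ·f
pos 61 'a': at 11  ** P2@[59:61],P3@[60:61]
pos 62 'd': at 1 ·f
pos 63 'b': at 13
pos 64 'a': at 12 ·f  ** P3@[63:64]
pos 65 'd': at 1 ·f
pos 66 'b': at 13
pos 67 'b': at 14
pos 68 'c': at 15
pos 69 'd': at 16  ** P6@[68:69]

Matches: [[1,7],[3,7],[8,6],[9,4],[14,2],[14,3],[18,2],[18,3],[22,7],[28,2],[28,3],[30,6],[33,3],[37,2],[37,3],[39,6],[42,7],[44,7],[46,7],[49,2],[49,3],[55,6],[56,4],[57,1],[57,7],[59,0],[61,2],[61,3],[64,3],[69,6]]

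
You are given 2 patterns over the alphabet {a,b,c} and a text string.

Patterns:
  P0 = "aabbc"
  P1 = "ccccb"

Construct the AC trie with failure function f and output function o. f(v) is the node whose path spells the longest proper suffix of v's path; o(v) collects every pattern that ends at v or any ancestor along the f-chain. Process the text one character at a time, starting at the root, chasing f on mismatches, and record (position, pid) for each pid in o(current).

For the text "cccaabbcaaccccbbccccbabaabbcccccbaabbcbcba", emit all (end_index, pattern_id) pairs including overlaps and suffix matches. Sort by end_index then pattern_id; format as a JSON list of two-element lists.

Construct AC machine:
Trie (insert patterns):
  n0 'ε': a→1 c→6
  n1 'a': a→2
  n2 'aa': b→3
  n3 'aab': b→4
  n4 'aabb': c→5
  n5 'aabbc': ·  ←P0
  n6 'c': c→7
  n7 'cc': c→8
  n8 'ccc': c→9
  n9 'cccc': b→10
  n10 'ccccb': ·  ←P1

BFS fail/out derivation:
  fail(1) 'a': from fail(0)=0 chase 'a': 0 ⇒ 0;  out=∅∪out(0)=∅
  fail(6) 'c': from fail(0)=0 chase 'c': 0 ⇒ 0;  out=∅∪out(0)=∅
  fail(2) 'aa': from fail(1)=0 chase 'a': 0 ⇒ 1;  out=∅∪out(1)=∅
  fail(7) 'cc': from fail(6)=0 chase 'c': 0 ⇒ 6;  out=∅∪out(6)=∅
  fail(3) 'aab': from fail(2)=1 chase 'b': 1→0 ⇒ 0;  out=∅∪out(0)=∅
  fail(8) 'ccc': from fail(7)=6 chase 'c': 6 ⇒ 7;  out=∅∪out(7)=∅
  fail(4) 'aabb': from fail(3)=0 chase 'b': 0 ⇒ 0;  out=∅∪out(0)=∅
  fail(9) 'cccc': from fail(8)=7 chase 'c': 7 ⇒ 8;  out=∅∪out(8)=∅
  fail(5) 'aabbc': from fail(4)=0 chase 'c': 0 ⇒ 6;  out={0}∪out(6)={0}
  fail(10) 'ccccb': from fail(9)=8 chase 'b': 8→7→6→0 ⇒ 0;  out={1}∪out(0)={1}

Run:
pos 0 'c': at 6
pos 1 'c': at 7
pos 2 'c': at 8
pos 3 'a': at 1 ·f
pos 4 'a': at 2
pos 5 'b': at 3
pos 6 'b': at 4
pos 7 'c': at 5  → match P0@[3:7]
pos 8 'a': at 1 ·f
pos 9 'a': at 2
pos 10 'c': at 6 ·f
pos 11 'c': at 7
pos 12 'c': at 8
pos 13 'c': at 9
pos 14 'b': at 10  → match P1@[10:14]
pos 15 'b': at 0 ·f
pos 16 'c': at 6
pos 17 'c': at 7
pos 18 'c': at 8
pos 19 'c': at 9
pos 20 'b': at 10  → match P1@[16:20]
pos 21 'a': at 1 ·f
pos 22 'b': at 0 ·f
pos 23 'a': at 1
pos 24 'a': at 2
pos 25 'b': at 3
pos 26 'b': at 4
pos 27 'c': at 5  → match P0@[23:27]
pos 28 'c': at 7 ·f
pos 29 'c': at 8
pos 30 'c': at 9
pos 31 'c': at 9 ·f
pos 32 'b': at 10  → match P1@[28:32]
pos 33 'a': at 1 ·f
pos 34 'a': at 2
pos 35 'b': at 3
pos 36 'b': at 4
pos 37 'c': at 5  → match P0@[33:37]
pos 38 'b': at 0 ·f
pos 39 'c': at 6
pos 40 'b': at 0 ·f
pos 41 'a': at 1

All matches (sorted): [[7,0],[14,1],[20,1],[27,0],[32,1],[37,0]]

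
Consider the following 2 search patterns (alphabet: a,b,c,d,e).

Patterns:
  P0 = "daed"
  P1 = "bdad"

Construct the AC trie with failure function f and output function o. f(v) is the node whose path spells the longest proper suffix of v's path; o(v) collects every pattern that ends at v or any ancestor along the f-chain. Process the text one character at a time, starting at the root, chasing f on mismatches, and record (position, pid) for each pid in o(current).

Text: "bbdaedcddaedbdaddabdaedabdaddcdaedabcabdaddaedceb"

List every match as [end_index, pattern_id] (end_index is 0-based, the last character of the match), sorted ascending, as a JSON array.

Build:
Trie nodes:
  n0 'ε': b→5 d→1
  n1 'd': a→2
  n2 'da': e→3
  n3 'dae': d→4
  n4 'daed': ·  ←P0
  n5 'b': d→6
  n6 'bd': a→7
  n7 'bda': d→8
  n8 'bdad': ·  ←P1

BFS fail/out derivation:
  fail(1) 'd': from fail(0)=0 chase 'd': 0 ⇒ 0;  out=∅∪out(0)=∅
  fail(5) 'b': from fail(0)=0 chase 'b': 0 ⇒ 0;  out=∅∪out(0)=∅
  fail(2) 'da': from fail(1)=0 chase 'a': 0 ⇒ 0;  out=∅∪out(0)=∅
  fail(6) 'bd': from fail(5)=0 chase 'd': 0 ⇒ 1;  out=∅∪out(1)=∅
  fail(3) 'dae': from fail(2)=0 chase 'e': 0 ⇒ 0;  out=∅∪out(0)=∅
  fail(7) 'bda': from fail(6)=1 chase 'a': 1 ⇒ 2;  out=∅∪out(2)=∅
  fail(4) 'daed': from fail(3)=0 chase 'd': 0 ⇒ 1;  out={0}∪out(1)={0}
  fail(8) 'bdad': from fail(7)=2 chase 'd': 2→0 ⇒ 1;  out={1}∪out(1)={1}

Text stream:
pos 0 'b': at 5
pos 1 'b': at 5 (via fail)
pos 2 'd': at 6
pos 3 'a': at 7
pos 4 'e': at 3 (via fail)
pos 5 'd': at 4  ** P0@[2:5]
pos 6 'c': at 0 (via fail)
pos 7 'd': at 1
pos 8 'd': at 1 (via fail)
pos 9 'a': at 2
pos 10 'e': at 3
pos 11 'd': at 4  ** P0@[8:11]
pos 12 'b': at 5 (via fail)
pos 13 'd': at 6
pos 14 'a': at 7
pos 15 'd': at 8  ** P1@[12:15]
pos 16 'd': at 1 (via fail)
pos 17 'a': at 2
pos 18 'b': at 5 (via fail)
pos 19 'd': at 6
pos 20 'a': at 7
pos 21 'e': at 3 (via fail)
pos 22 'd': at 4  ** P0@[19:22]
pos 23 'a': at 2 (via fail)
pos 24 'b': at 5 (via fail)
pos 25 'd': at 6
pos 26 'a': at 7
pos 27 'd': at 8  ** P1@[24:27]
pos 28 'd': at 1 (via fail)
pos 29 'c': at 0 (via fail)
pos 30 'd': at 1
pos 31 'a': at 2
pos 32 'e': at 3
pos 33 'd': at 4  ** P0@[30:33]
pos 34 'a': at 2 (via fail)
pos 35 'b': at 5 (via fail)
pos 36 'c': at 0 (via fail)
pos 37 'a': at 0
pos 38 'b': at 5
pos 39 'd': at 6
pos 40 'a': at 7
pos 41 'd': at 8  ** P1@[38:41]
pos 42 'd': at 1 (via fail)
pos 43 'a': at 2
pos 44 'e': at 3
pos 45 'd': at 4  ** P0@[42:45]
pos 46 'c': at 0 (via fail)
pos 47 'e': at 0
pos 48 'b': at 5

Result: [[5,0],[11,0],[15,1],[22,0],[27,1],[33,0],[41,1],[45,0]]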